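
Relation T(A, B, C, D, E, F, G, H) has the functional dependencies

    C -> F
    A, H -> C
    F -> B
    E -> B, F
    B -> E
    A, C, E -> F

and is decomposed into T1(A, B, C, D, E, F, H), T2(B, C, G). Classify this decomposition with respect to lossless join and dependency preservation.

lossy but dependency-preserving

Lossless test: (B, C)⁺ = {B, C, E, F}, which is a superkey of neither fragment — lossy.
Dependency preservation: every FD's attributes lie within a single fragment, so each can be enforced locally — preserved.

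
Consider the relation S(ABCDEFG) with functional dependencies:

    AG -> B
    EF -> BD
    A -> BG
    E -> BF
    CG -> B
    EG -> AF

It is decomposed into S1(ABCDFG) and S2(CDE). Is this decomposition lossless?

No

Common attributes: S1 ∩ S2 = {CD}.
No dependency enlarges {CD}, so (CD)⁺ = {CD}.
The closure contains neither all of S1 = {ABCDFG} nor all of S2 = {CDE}, so the common attributes are not a superkey of either fragment. The join is lossy.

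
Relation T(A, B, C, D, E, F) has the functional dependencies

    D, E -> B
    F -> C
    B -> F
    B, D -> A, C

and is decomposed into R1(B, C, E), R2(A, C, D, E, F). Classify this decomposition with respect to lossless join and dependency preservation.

Lossless test: (C, E)⁺ = {C, E}, which is a superkey of neither fragment — lossy.
Dependency preservation: the restricted closure of {D, E} across the fragments never reaches {B}, so D, E → B cannot be enforced without a join — not preserved.

lossy and not dependency-preserving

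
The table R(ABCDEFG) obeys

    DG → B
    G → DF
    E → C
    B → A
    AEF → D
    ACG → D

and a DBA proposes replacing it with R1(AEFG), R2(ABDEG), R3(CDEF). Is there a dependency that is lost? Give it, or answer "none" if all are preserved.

Check AEF → D: no single fragment contains all of {ADEF}, and the restricted closure of {AEF} across the fragments never reaches {D}.
DG → B is preserved.
G → DF is preserved.
E → C is preserved.
B → A is preserved.
ACG → D is preserved.

AEF → D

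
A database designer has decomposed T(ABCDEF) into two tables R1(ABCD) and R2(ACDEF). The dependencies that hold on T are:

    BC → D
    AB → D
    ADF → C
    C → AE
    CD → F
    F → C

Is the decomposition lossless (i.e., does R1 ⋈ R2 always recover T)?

Yes

Common attributes: R1 ∩ R2 = {ACD}.
Closure of {ACD}: C → AE applies, adding E; CD → F applies, adding F. So (ACD)⁺ = {ACDEF}.
This closure contains every attribute of R2, so R1 ∩ R2 → R2. The join is lossless.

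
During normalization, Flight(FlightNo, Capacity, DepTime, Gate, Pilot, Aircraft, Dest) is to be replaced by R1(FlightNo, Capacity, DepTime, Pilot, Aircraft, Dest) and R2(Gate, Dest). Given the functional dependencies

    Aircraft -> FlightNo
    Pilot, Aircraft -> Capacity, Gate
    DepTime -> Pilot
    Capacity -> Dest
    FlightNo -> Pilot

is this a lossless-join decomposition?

No

Common attributes: R1 ∩ R2 = {Dest}.
No dependency enlarges {Dest}, so (Dest)⁺ = {Dest}.
The closure contains neither all of R1 = {FlightNo, Capacity, DepTime, Pilot, Aircraft, Dest} nor all of R2 = {Gate, Dest}, so the common attributes are not a superkey of either fragment. The join is lossy.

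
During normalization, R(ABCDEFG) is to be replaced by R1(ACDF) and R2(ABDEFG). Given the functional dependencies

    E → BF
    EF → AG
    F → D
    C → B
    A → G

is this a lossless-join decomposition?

No

Common attributes: R1 ∩ R2 = {ADF}.
Closure of {ADF}: A → G applies, adding G. So (ADF)⁺ = {ADFG}.
The closure contains neither all of R1 = {ACDF} nor all of R2 = {ABDEFG}, so the common attributes are not a superkey of either fragment. The join is lossy.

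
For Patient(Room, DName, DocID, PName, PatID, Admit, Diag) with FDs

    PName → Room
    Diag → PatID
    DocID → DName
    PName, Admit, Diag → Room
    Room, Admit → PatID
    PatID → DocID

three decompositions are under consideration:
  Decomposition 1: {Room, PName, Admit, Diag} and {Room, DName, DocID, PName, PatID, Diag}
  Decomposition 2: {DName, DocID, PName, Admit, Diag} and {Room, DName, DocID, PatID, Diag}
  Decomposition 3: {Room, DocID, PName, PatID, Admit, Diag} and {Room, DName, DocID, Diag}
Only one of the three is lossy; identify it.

Decomposition 2

Decomposition 1: common = {Room, PName, Diag}, closure = {Room, DName, DocID, PName, PatID, Diag} → lossless.
Decomposition 2: common = {DName, DocID, Diag}, closure = {DName, DocID, PatID, Diag} → lossy.
Decomposition 3: common = {Room, DocID, Diag}, closure = {Room, DName, DocID, PatID, Diag} → lossless.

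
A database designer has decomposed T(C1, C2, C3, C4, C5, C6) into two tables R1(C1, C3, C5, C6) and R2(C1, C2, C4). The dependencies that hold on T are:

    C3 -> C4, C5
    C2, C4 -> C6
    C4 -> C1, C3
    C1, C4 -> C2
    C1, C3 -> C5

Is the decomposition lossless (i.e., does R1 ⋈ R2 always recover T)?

Common attributes: R1 ∩ R2 = {C1}.
No dependency enlarges {C1}, so (C1)⁺ = {C1}.
The closure contains neither all of R1 = {C1, C3, C5, C6} nor all of R2 = {C1, C2, C4}, so the common attributes are not a superkey of either fragment. The join is lossy.

No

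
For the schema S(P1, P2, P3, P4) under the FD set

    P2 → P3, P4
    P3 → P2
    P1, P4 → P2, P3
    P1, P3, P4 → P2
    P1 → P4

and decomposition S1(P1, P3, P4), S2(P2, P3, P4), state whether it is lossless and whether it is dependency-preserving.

Lossless test: (P3, P4)⁺ = {P2, P3, P4}, which contains all of one fragment — lossless.
Dependency preservation: P1, P4 → P2, P3; P1, P3, P4 → P2 are not contained in any single fragment, but the restricted closure of each left-hand side across the fragments still reaches the right-hand side; the remaining FDs each lie inside some fragment. All dependencies are preserved.

lossless and dependency-preserving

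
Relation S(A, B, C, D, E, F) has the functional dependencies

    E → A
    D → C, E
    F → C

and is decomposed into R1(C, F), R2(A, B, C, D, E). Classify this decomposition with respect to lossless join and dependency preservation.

lossy but dependency-preserving

Lossless test: (C)⁺ = {C}, which is a superkey of neither fragment — lossy.
Dependency preservation: every FD's attributes lie within a single fragment, so each can be enforced locally — preserved.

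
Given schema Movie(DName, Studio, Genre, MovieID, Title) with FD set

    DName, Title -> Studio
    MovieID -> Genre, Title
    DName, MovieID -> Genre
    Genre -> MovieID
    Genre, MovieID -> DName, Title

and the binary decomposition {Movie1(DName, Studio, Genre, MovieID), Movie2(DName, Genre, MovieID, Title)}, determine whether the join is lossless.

Common attributes: Movie1 ∩ Movie2 = {DName, Genre, MovieID}.
Closure of {DName, Genre, MovieID}: MovieID → Genre, Title applies, adding Title; DName, Title → Studio applies, adding Studio. So (DName, Genre, MovieID)⁺ = {DName, Studio, Genre, MovieID, Title}.
This closure contains every attribute of Movie1, so Movie1 ∩ Movie2 → Movie1. The join is lossless.

Yes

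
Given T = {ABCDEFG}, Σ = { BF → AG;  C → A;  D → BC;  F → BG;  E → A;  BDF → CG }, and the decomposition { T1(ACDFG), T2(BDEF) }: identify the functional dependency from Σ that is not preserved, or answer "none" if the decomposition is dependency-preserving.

E → A

Check E → A: no single fragment contains all of {AE}, and the restricted closure of {E} across the fragments never reaches {A}.
BF → AG is preserved.
C → A is preserved.
D → BC is preserved.
F → BG is preserved.
BDF → CG is preserved.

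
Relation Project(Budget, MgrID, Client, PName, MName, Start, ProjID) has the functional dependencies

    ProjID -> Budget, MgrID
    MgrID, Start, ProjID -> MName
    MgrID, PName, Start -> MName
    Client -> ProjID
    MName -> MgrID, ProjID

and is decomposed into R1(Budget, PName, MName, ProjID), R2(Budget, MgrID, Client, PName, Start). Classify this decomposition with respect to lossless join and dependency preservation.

Lossless test: (Budget, PName)⁺ = {Budget, PName}, which is a superkey of neither fragment — lossy.
Dependency preservation: the restricted closure of {ProjID} across the fragments never reaches {Budget, MgrID}, so ProjID → Budget, MgrID cannot be enforced without a join — not preserved.

lossy and not dependency-preserving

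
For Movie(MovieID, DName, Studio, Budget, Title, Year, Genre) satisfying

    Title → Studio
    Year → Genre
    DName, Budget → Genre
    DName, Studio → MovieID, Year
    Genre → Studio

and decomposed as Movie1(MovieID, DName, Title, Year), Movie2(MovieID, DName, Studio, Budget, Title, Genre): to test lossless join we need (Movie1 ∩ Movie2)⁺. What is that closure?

Movie1 ∩ Movie2 = {MovieID, DName, Title}.
Title → Studio applies, adding Studio
DName, Studio → MovieID, Year applies, adding Year
Year → Genre applies, adding Genre
Closure: {MovieID, DName, Studio, Title, Year, Genre}.

MovieID, DName, Studio, Title, Year, Genre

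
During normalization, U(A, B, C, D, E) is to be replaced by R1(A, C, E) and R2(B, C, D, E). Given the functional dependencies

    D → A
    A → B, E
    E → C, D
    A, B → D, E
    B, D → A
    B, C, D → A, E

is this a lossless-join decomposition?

Common attributes: R1 ∩ R2 = {C, E}.
Closure of {C, E}: E → C, D applies, adding D; D → A applies, adding A; A → B, E applies, adding B. So (C, E)⁺ = {A, B, C, D, E}.
This closure contains every attribute of R1, so R1 ∩ R2 → R1. The join is lossless.

Yes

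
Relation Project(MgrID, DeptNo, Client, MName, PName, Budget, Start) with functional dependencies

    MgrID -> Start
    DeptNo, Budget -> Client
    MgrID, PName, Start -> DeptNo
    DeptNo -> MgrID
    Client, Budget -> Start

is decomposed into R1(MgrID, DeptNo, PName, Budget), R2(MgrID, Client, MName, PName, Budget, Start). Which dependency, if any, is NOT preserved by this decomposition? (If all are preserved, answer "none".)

Check DeptNo, Budget → Client: no single fragment contains all of {DeptNo, Client, Budget}, and the restricted closure of {DeptNo, Budget} across the fragments never reaches {Client}.
MgrID → Start is preserved.
MgrID, PName, Start → DeptNo is preserved.
DeptNo → MgrID is preserved.
Client, Budget → Start is preserved.

DeptNo, Budget -> Client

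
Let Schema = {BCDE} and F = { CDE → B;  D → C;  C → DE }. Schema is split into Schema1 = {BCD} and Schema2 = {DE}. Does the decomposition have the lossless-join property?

Common attributes: Schema1 ∩ Schema2 = {D}.
Closure of {D}: D → C applies, adding C; C → DE applies, adding E; CDE → B applies, adding B. So (D)⁺ = {BCDE}.
This closure contains every attribute of Schema1, so Schema1 ∩ Schema2 → Schema1. The join is lossless.

Yes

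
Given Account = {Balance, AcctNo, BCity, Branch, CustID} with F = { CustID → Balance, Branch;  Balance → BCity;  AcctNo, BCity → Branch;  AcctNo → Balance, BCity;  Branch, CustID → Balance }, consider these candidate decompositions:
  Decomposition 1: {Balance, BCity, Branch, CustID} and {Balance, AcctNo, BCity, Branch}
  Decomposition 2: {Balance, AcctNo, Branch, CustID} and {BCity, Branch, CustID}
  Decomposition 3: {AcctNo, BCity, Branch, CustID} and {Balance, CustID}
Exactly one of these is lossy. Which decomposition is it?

Decomposition 1: common = {Balance, BCity, Branch}, closure = {Balance, BCity, Branch} → lossy.
Decomposition 2: common = {Branch, CustID}, closure = {Balance, BCity, Branch, CustID} → lossless.
Decomposition 3: common = {CustID}, closure = {Balance, BCity, Branch, CustID} → lossless.

Decomposition 1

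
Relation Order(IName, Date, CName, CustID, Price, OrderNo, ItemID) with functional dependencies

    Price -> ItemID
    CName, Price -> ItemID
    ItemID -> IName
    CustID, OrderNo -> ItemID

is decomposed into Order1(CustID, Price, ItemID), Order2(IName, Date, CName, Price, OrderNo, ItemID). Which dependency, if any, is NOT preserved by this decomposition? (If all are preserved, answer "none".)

Check CustID, OrderNo → ItemID: no single fragment contains all of {CustID, OrderNo, ItemID}, and the restricted closure of {CustID, OrderNo} across the fragments never reaches {ItemID}.
Price → ItemID is preserved.
CName, Price → ItemID is preserved.
ItemID → IName is preserved.

CustID, OrderNo -> ItemID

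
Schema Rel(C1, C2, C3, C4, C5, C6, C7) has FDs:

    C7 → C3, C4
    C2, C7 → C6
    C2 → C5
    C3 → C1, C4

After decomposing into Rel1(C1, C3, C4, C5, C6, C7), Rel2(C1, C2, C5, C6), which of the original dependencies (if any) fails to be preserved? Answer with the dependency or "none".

C2, C7 → C6

Check C2, C7 → C6: no single fragment contains all of {C2, C6, C7}, and the restricted closure of {C2, C7} across the fragments never reaches {C6}.
C7 → C3, C4 is preserved.
C2 → C5 is preserved.
C3 → C1, C4 is preserved.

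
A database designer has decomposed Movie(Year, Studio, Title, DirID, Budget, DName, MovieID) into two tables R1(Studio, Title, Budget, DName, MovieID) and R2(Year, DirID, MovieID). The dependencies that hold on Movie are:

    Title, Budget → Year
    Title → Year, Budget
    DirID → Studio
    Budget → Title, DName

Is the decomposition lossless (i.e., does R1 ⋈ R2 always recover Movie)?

No

Common attributes: R1 ∩ R2 = {MovieID}.
No dependency enlarges {MovieID}, so (MovieID)⁺ = {MovieID}.
The closure contains neither all of R1 = {Studio, Title, Budget, DName, MovieID} nor all of R2 = {Year, DirID, MovieID}, so the common attributes are not a superkey of either fragment. The join is lossy.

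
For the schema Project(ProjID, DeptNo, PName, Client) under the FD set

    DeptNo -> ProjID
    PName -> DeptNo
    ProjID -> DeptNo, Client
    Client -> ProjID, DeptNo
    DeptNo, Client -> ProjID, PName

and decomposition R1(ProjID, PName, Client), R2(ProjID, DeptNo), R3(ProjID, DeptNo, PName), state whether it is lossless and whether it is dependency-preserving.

lossless and dependency-preserving

Lossless test (chase): Rows 1 and 3 agree on PName; apply PName→DeptNo and equate their DeptNo entries. Rows 1 and 2 agree on ProjID; apply ProjID→DeptNo, Client and equate their DeptNo, Client entries. Rows 1 and 3 agree on ProjID; apply ProjID→DeptNo, Client and equate their DeptNo, Client entries. Rows 1 and 2 agree on DeptNo, Client; apply DeptNo, Client→ProjID, PName and equate their ProjID, PName entries. Row 1 is now all distinguished symbols — the join is lossless.
Dependency preservation: ProjID → DeptNo, Client; Client → ProjID, DeptNo; DeptNo, Client → ProjID, PName are not contained in any single fragment, but the restricted closure of each left-hand side across the fragments still reaches the right-hand side; the remaining FDs each lie inside some fragment. All dependencies are preserved.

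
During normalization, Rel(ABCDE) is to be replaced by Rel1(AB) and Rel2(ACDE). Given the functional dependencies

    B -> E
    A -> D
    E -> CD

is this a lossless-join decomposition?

Common attributes: Rel1 ∩ Rel2 = {A}.
Closure of {A}: A → D applies, adding D. So (A)⁺ = {AD}.
The closure contains neither all of Rel1 = {AB} nor all of Rel2 = {ACDE}, so the common attributes are not a superkey of either fragment. The join is lossy.

No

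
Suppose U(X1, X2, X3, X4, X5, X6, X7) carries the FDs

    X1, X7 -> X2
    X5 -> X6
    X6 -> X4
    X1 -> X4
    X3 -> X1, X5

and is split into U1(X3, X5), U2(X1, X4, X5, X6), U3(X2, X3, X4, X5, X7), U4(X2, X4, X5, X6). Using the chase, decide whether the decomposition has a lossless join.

No

Chase test. Columns are X1, X2, X3, X4, X5, X6, X7; row i has aⱼ where attribute j ∈ Ui, else bᵢⱼ.
Initial tableau (one row per fragment):
  row 1: b11 b12 a3 b14 a5 b16 b17
  row 2: a1 b22 b23 a4 a5 a6 b27
  row 3: b31 a2 a3 a4 a5 b36 a7
  row 4: b41 a2 b43 a4 a5 a6 b47
Rows 1 and 2 agree on X5; apply X5→X6 and equate their X6 entries.
Rows 1 and 3 agree on X5; apply X5→X6 and equate their X6 entries.
Rows 1 and 2 agree on X6; apply X6→X4 and equate their X4 entries.
Rows 1 and 3 agree on X3; apply X3→X1, X5 and equate their X1, X5 entries.
No row becomes fully distinguished — the join is lossy.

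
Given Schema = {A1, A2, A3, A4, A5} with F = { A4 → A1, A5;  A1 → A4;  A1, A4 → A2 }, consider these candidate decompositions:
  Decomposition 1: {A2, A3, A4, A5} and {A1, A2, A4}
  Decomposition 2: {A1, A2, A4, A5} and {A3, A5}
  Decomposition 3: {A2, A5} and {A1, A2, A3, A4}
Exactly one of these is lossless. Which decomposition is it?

Decomposition 1

Decomposition 1: common = {A2, A4}, closure = {A1, A2, A4, A5} → lossless.
Decomposition 2: common = {A5}, closure = {A5} → lossy.
Decomposition 3: common = {A2}, closure = {A2} → lossy.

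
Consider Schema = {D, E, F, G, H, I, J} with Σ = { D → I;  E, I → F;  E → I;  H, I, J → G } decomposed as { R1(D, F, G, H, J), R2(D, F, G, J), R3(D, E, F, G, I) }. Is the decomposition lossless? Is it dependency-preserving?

lossy and not dependency-preserving

Lossless test (chase): Rows 1 and 2 agree on D; apply D→I and equate their I entries. Rows 1 and 3 agree on D; apply D→I and equate their I entries. No row becomes fully distinguished — the join is lossy.
Dependency preservation: the restricted closure of {H, I, J} across the fragments never reaches {G}, so H, I, J → G cannot be enforced without a join — not preserved.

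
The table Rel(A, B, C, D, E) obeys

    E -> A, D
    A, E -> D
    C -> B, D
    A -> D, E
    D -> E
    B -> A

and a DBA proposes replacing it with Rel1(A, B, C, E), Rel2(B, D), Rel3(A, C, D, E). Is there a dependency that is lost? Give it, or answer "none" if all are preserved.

none

E → A, D lies within Rel3.
A, E → D lies within Rel3.
C → B, D: restricted closure across fragments reaches B, D.
A → D, E lies within Rel3.
D → E lies within Rel3.
B → A lies within Rel1.
Every dependency is enforceable on the fragments, so the decomposition is dependency-preserving.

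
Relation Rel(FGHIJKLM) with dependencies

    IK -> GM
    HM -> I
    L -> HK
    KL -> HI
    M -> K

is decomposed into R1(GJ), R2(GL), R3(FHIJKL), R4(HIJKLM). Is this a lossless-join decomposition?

Yes

Chase test. Columns are FGHIJKLM; row i has aⱼ where attribute j ∈ Ri, else bᵢⱼ.
Initial tableau (one row per fragment):
  row 1: b11 a2 b13 b14 a5 b16 b17 b18
  row 2: b21 a2 b23 b24 b25 b26 a7 b28
  row 3: a1 b32 a3 a4 a5 a6 a7 b38
  row 4: b41 b42 a3 a4 a5 a6 a7 a8
Rows 3 and 4 agree on IK; apply IK→GM and equate their GM entries.
Rows 2 and 3 agree on L; apply L→HK and equate their HK entries.
Rows 2 and 3 agree on KL; apply KL→HI and equate their HI entries.
Rows 2 and 3 agree on IK; apply IK→GM and equate their GM entries.
Row 3 is now all distinguished symbols — the join is lossless.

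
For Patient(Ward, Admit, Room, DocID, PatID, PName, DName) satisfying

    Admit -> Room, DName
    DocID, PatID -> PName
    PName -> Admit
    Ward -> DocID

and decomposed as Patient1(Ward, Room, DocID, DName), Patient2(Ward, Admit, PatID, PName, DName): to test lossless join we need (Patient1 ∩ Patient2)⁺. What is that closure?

Ward, DocID, DName

Patient1 ∩ Patient2 = {Ward, DName}.
Ward → DocID applies, adding DocID
Closure: {Ward, DocID, DName}.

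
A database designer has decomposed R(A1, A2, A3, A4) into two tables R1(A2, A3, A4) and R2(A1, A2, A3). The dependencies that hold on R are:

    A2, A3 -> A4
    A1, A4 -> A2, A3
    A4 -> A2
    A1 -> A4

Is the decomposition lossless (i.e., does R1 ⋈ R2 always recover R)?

Common attributes: R1 ∩ R2 = {A2, A3}.
Closure of {A2, A3}: A2, A3 → A4 applies, adding A4. So (A2, A3)⁺ = {A2, A3, A4}.
This closure contains every attribute of R1, so R1 ∩ R2 → R1. The join is lossless.

Yes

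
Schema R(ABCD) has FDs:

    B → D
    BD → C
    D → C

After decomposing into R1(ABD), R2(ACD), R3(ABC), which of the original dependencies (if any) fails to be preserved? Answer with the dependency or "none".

none

B → D lies within R1.
BD → C: restricted closure across fragments reaches C.
D → C lies within R2.
Every dependency is enforceable on the fragments, so the decomposition is dependency-preserving.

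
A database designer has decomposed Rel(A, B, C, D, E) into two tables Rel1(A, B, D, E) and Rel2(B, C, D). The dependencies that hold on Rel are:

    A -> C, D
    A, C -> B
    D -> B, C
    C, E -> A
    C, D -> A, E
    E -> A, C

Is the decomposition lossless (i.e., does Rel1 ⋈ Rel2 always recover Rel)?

Common attributes: Rel1 ∩ Rel2 = {B, D}.
Closure of {B, D}: D → B, C applies, adding C; C, D → A, E applies, adding A, E. So (B, D)⁺ = {A, B, C, D, E}.
This closure contains every attribute of Rel1, so Rel1 ∩ Rel2 → Rel1. The join is lossless.

Yes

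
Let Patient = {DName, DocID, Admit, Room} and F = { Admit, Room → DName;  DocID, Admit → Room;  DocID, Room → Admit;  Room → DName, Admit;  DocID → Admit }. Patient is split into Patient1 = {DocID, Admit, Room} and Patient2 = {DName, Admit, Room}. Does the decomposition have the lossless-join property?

Yes

Common attributes: Patient1 ∩ Patient2 = {Admit, Room}.
Closure of {Admit, Room}: Admit, Room → DName applies, adding DName. So (Admit, Room)⁺ = {DName, Admit, Room}.
This closure contains every attribute of Patient2, so Patient1 ∩ Patient2 → Patient2. The join is lossless.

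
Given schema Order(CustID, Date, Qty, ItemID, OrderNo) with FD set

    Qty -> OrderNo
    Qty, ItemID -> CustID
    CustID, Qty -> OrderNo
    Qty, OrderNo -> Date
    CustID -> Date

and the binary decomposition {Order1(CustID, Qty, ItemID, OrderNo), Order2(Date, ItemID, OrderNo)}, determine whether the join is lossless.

No

Common attributes: Order1 ∩ Order2 = {ItemID, OrderNo}.
No dependency enlarges {ItemID, OrderNo}, so (ItemID, OrderNo)⁺ = {ItemID, OrderNo}.
The closure contains neither all of Order1 = {CustID, Qty, ItemID, OrderNo} nor all of Order2 = {Date, ItemID, OrderNo}, so the common attributes are not a superkey of either fragment. The join is lossy.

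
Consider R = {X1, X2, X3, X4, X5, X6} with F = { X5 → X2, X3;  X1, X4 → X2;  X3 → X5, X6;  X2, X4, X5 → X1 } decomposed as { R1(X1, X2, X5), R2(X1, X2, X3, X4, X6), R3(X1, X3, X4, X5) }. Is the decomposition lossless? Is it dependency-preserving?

lossless and dependency-preserving

Lossless test (chase): Rows 1 and 3 agree on X5; apply X5→X2, X3 and equate their X2, X3 entries. Rows 1 and 2 agree on X3; apply X3→X5, X6 and equate their X5, X6 entries. Rows 1 and 3 agree on X3; apply X3→X5, X6 and equate their X5, X6 entries. Row 2 is now all distinguished symbols — the join is lossless.
Dependency preservation: X5 → X2, X3; X3 → X5, X6; X2, X4, X5 → X1 are not contained in any single fragment, but the restricted closure of each left-hand side across the fragments still reaches the right-hand side; the remaining FDs each lie inside some fragment. All dependencies are preserved.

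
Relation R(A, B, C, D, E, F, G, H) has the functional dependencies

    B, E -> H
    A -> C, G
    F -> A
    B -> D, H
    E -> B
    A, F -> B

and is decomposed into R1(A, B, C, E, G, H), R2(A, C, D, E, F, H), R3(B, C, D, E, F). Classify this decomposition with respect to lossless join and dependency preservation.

Lossless test (chase): Rows 1 and 3 agree on B, E; apply B, E→H and equate their H entries. Rows 1 and 2 agree on A; apply A→C, G and equate their C, G entries. Rows 2 and 3 agree on F; apply F→A and equate their A entries. Rows 1 and 3 agree on B; apply B→D, H and equate their D, H entries. Rows 1 and 2 agree on E; apply E→B and equate their B entries. Rows 1 and 3 agree on A; apply A→C, G and equate their C, G entries. Row 2 is now all distinguished symbols — the join is lossless.
Dependency preservation: B → D, H; A, F → B are not contained in any single fragment, but the restricted closure of each left-hand side across the fragments still reaches the right-hand side; the remaining FDs each lie inside some fragment. All dependencies are preserved.

lossless and dependency-preserving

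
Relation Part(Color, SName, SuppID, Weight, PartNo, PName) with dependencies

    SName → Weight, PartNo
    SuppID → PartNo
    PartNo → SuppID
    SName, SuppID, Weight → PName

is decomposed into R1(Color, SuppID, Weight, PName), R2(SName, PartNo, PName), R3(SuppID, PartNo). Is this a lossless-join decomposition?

No

Chase test. Columns are Color, SName, SuppID, Weight, PartNo, PName; row i has aⱼ where attribute j ∈ Ri, else bᵢⱼ.
Initial tableau (one row per fragment):
  row 1: a1 b12 a3 a4 b15 a6
  row 2: b21 a2 b23 b24 a5 a6
  row 3: b31 b32 a3 b34 a5 b36
Rows 1 and 3 agree on SuppID; apply SuppID→PartNo and equate their PartNo entries.
Rows 1 and 2 agree on PartNo; apply PartNo→SuppID and equate their SuppID entries.
No row becomes fully distinguished — the join is lossy.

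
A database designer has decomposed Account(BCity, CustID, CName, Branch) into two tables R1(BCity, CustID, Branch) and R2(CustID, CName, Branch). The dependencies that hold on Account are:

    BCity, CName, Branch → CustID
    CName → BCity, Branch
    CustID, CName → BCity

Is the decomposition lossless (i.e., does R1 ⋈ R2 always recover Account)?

Common attributes: R1 ∩ R2 = {CustID, Branch}.
No dependency enlarges {CustID, Branch}, so (CustID, Branch)⁺ = {CustID, Branch}.
The closure contains neither all of R1 = {BCity, CustID, Branch} nor all of R2 = {CustID, CName, Branch}, so the common attributes are not a superkey of either fragment. The join is lossy.

No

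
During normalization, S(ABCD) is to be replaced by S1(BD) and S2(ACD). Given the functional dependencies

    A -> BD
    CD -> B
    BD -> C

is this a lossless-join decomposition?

No

Common attributes: S1 ∩ S2 = {D}.
No dependency enlarges {D}, so (D)⁺ = {D}.
The closure contains neither all of S1 = {BD} nor all of S2 = {ACD}, so the common attributes are not a superkey of either fragment. The join is lossy.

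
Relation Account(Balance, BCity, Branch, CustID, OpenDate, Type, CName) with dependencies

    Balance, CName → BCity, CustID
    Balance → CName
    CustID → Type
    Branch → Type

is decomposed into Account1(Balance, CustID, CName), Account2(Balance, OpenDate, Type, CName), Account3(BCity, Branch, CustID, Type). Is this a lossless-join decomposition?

Chase test. Columns are Balance, BCity, Branch, CustID, OpenDate, Type, CName; row i has aⱼ where attribute j ∈ Accounti, else bᵢⱼ.
Initial tableau (one row per fragment):
  row 1: a1 b12 b13 a4 b15 b16 a7
  row 2: a1 b22 b23 b24 a5 a6 a7
  row 3: b31 a2 a3 a4 b35 a6 b37
Rows 1 and 2 agree on Balance, CName; apply Balance, CName→BCity, CustID and equate their BCity, CustID entries.
Rows 1 and 2 agree on CustID; apply CustID→Type and equate their Type entries.
No row becomes fully distinguished — the join is lossy.

No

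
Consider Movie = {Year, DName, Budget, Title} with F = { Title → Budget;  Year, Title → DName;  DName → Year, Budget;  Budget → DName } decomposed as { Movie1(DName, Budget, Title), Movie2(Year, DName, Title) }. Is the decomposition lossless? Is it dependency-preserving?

Lossless test: (DName, Title)⁺ = {Year, DName, Budget, Title}, which contains all of one fragment — lossless.
Dependency preservation: DName → Year, Budget is not contained in any single fragment, but the restricted closure of its left-hand side across the fragments still reaches the right-hand side; the remaining FDs each lie inside some fragment. All dependencies are preserved.

lossless and dependency-preserving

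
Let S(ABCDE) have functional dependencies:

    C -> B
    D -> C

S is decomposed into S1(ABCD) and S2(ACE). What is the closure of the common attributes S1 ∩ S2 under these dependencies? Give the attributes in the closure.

S1 ∩ S2 = {AC}.
C → B applies, adding B
Closure: {ABC}.

ABC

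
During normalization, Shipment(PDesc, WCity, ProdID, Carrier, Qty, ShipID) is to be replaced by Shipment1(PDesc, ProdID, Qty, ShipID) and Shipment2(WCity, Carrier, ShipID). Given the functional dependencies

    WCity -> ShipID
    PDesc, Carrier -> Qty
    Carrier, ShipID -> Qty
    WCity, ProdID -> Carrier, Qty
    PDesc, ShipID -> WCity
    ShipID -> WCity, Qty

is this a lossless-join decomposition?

Common attributes: Shipment1 ∩ Shipment2 = {ShipID}.
Closure of {ShipID}: ShipID → WCity, Qty applies, adding WCity, Qty. So (ShipID)⁺ = {WCity, Qty, ShipID}.
The closure contains neither all of Shipment1 = {PDesc, ProdID, Qty, ShipID} nor all of Shipment2 = {WCity, Carrier, ShipID}, so the common attributes are not a superkey of either fragment. The join is lossy.

No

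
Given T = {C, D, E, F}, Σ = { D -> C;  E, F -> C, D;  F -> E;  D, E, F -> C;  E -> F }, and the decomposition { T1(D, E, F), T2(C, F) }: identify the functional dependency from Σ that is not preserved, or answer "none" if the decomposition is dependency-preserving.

Check D → C: no single fragment contains all of {C, D}, and the restricted closure of {D} across the fragments never reaches {C}.
E, F → C, D is preserved.
F → E is preserved.
D, E, F → C is preserved.
E → F is preserved.

D -> C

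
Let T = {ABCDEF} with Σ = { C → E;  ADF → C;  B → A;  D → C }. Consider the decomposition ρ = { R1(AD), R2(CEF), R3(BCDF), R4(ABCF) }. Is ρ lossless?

Chase test. Columns are ABCDEF; row i has aⱼ where attribute j ∈ Ri, else bᵢⱼ.
Initial tableau (one row per fragment):
  row 1: a1 b12 b13 a4 b15 b16
  row 2: b21 b22 a3 b24 a5 a6
  row 3: b31 a2 a3 a4 b35 a6
  row 4: a1 a2 a3 b44 b45 a6
Rows 2 and 3 agree on C; apply C→E and equate their E entries.
Rows 2 and 4 agree on C; apply C→E and equate their E entries.
Rows 3 and 4 agree on B; apply B→A and equate their A entries.
Rows 1 and 3 agree on D; apply D→C and equate their C entries.
Rows 1 and 2 agree on C; apply C→E and equate their E entries.
Row 3 is now all distinguished symbols — the join is lossless.

Yes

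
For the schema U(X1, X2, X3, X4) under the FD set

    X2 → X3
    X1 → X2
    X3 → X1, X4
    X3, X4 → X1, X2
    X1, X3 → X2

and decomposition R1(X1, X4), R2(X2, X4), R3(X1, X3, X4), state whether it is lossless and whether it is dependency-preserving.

lossy and not dependency-preserving

Lossless test (chase): Rows 1 and 3 agree on X1; apply X1→X2 and equate their X2 entries. Rows 1 and 3 agree on X2; apply X2→X3 and equate their X3 entries. No row becomes fully distinguished — the join is lossy.
Dependency preservation: the restricted closure of {X2} across the fragments never reaches {X3}, so X2 → X3 cannot be enforced without a join — not preserved.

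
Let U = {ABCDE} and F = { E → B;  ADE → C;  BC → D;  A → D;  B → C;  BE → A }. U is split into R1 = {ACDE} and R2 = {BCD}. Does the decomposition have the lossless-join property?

Common attributes: R1 ∩ R2 = {CD}.
No dependency enlarges {CD}, so (CD)⁺ = {CD}.
The closure contains neither all of R1 = {ACDE} nor all of R2 = {BCD}, so the common attributes are not a superkey of either fragment. The join is lossy.

No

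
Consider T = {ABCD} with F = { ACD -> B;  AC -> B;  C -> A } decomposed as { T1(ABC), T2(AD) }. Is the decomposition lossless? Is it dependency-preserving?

lossy but dependency-preserving

Lossless test: (A)⁺ = {A}, which is a superkey of neither fragment — lossy.
Dependency preservation: ACD → B is not contained in any single fragment, but the restricted closure of its left-hand side across the fragments still reaches the right-hand side; the remaining FDs each lie inside some fragment. All dependencies are preserved.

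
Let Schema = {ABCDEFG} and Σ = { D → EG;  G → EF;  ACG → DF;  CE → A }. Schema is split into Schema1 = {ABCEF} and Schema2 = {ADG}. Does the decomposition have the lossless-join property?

Common attributes: Schema1 ∩ Schema2 = {A}.
No dependency enlarges {A}, so (A)⁺ = {A}.
The closure contains neither all of Schema1 = {ABCEF} nor all of Schema2 = {ADG}, so the common attributes are not a superkey of either fragment. The join is lossy.

No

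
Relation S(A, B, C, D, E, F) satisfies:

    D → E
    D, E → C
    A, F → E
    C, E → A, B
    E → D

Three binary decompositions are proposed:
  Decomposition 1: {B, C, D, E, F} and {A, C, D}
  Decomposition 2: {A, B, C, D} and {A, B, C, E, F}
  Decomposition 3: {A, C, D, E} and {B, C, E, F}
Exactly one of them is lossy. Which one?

Decomposition 2

Decomposition 1: common = {C, D}, closure = {A, B, C, D, E} → lossless.
Decomposition 2: common = {A, B, C}, closure = {A, B, C} → lossy.
Decomposition 3: common = {C, E}, closure = {A, B, C, D, E} → lossless.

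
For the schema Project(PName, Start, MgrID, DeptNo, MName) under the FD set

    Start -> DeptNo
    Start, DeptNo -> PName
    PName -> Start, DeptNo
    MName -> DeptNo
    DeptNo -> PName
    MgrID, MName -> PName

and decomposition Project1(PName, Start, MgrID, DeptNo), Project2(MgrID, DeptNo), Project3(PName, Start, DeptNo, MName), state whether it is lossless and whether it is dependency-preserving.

Lossless test (chase): Rows 1 and 2 agree on DeptNo; apply DeptNo→PName and equate their PName entries. Rows 1 and 2 agree on PName; apply PName→Start, DeptNo and equate their Start, DeptNo entries. No row becomes fully distinguished — the join is lossy.
Dependency preservation: MgrID, MName → PName is not contained in any single fragment, but the restricted closure of its left-hand side across the fragments still reaches the right-hand side; the remaining FDs each lie inside some fragment. All dependencies are preserved.

lossy but dependency-preserving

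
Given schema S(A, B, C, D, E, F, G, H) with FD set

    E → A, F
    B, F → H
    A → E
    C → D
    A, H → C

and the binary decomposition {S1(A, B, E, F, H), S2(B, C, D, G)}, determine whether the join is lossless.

Common attributes: S1 ∩ S2 = {B}.
No dependency enlarges {B}, so (B)⁺ = {B}.
The closure contains neither all of S1 = {A, B, E, F, H} nor all of S2 = {B, C, D, G}, so the common attributes are not a superkey of either fragment. The join is lossy.

No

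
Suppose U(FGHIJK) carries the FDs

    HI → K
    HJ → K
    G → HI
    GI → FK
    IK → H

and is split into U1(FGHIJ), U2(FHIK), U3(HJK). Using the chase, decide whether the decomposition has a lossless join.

Yes

Chase test. Columns are FGHIJK; row i has aⱼ where attribute j ∈ Ui, else bᵢⱼ.
Initial tableau (one row per fragment):
  row 1: a1 a2 a3 a4 a5 b16
  row 2: a1 b22 a3 a4 b25 a6
  row 3: b31 b32 a3 b34 a5 a6
Rows 1 and 2 agree on HI; apply HI→K and equate their K entries.
Row 1 is now all distinguished symbols — the join is lossless.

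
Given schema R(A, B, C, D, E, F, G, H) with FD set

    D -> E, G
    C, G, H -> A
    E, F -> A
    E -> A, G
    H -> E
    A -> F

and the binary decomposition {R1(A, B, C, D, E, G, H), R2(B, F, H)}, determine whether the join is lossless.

Yes

Common attributes: R1 ∩ R2 = {B, H}.
Closure of {B, H}: H → E applies, adding E; E → A, G applies, adding A, G; A → F applies, adding F. So (B, H)⁺ = {A, B, E, F, G, H}.
This closure contains every attribute of R2, so R1 ∩ R2 → R2. The join is lossless.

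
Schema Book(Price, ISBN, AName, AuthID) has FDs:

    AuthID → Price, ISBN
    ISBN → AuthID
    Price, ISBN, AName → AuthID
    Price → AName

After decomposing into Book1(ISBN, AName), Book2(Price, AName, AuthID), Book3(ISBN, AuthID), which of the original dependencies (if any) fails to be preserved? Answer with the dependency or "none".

none

AuthID → Price, ISBN: restricted closure across fragments reaches Price, ISBN.
ISBN → AuthID lies within Book3.
Price, ISBN, AName → AuthID: restricted closure across fragments reaches AuthID.
Price → AName lies within Book2.
Every dependency is enforceable on the fragments, so the decomposition is dependency-preserving.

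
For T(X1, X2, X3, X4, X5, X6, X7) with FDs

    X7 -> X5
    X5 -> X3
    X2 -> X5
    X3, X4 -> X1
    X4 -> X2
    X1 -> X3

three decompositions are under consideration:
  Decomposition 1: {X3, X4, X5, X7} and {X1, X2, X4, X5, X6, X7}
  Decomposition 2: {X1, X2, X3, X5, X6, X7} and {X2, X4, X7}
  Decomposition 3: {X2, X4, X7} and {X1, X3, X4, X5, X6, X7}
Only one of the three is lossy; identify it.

Decomposition 1: common = {X4, X5, X7}, closure = {X1, X2, X3, X4, X5, X7} → lossless.
Decomposition 2: common = {X2, X7}, closure = {X2, X3, X5, X7} → lossy.
Decomposition 3: common = {X4, X7}, closure = {X1, X2, X3, X4, X5, X7} → lossless.

Decomposition 2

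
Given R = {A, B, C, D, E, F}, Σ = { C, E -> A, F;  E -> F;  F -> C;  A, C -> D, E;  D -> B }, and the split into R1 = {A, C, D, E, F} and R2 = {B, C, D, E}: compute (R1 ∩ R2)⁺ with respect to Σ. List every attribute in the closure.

A, B, C, D, E, F

R1 ∩ R2 = {C, D, E}.
C, E → A, F applies, adding A, F
D → B applies, adding B
Closure: {A, B, C, D, E, F}.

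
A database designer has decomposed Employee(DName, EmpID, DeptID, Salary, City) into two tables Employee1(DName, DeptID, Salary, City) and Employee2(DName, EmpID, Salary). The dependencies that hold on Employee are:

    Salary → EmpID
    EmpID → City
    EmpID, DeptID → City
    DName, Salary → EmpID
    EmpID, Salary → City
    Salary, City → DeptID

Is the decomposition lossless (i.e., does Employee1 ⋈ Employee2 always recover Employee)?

Common attributes: Employee1 ∩ Employee2 = {DName, Salary}.
Closure of {DName, Salary}: Salary → EmpID applies, adding EmpID; EmpID → City applies, adding City; Salary, City → DeptID applies, adding DeptID. So (DName, Salary)⁺ = {DName, EmpID, DeptID, Salary, City}.
This closure contains every attribute of Employee1, so Employee1 ∩ Employee2 → Employee1. The join is lossless.

Yes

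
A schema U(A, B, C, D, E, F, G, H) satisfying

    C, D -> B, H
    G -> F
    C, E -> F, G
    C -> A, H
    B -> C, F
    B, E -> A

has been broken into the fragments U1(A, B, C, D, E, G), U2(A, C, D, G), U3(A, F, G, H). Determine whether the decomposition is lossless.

Chase test. Columns are A, B, C, D, E, F, G, H; row i has aⱼ where attribute j ∈ Ui, else bᵢⱼ.
Initial tableau (one row per fragment):
  row 1: a1 a2 a3 a4 a5 b16 a7 b18
  row 2: a1 b22 a3 a4 b25 b26 a7 b28
  row 3: a1 b32 b33 b34 b35 a6 a7 a8
Rows 1 and 2 agree on C, D; apply C, D→B, H and equate their B, H entries.
Rows 1 and 2 agree on G; apply G→F and equate their F entries.
Rows 1 and 3 agree on G; apply G→F and equate their F entries.
No row becomes fully distinguished — the join is lossy.

No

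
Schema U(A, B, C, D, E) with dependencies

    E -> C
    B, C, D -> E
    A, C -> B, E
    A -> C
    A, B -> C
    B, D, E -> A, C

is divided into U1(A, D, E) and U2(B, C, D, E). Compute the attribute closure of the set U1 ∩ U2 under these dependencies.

C, D, E

U1 ∩ U2 = {D, E}.
E → C applies, adding C
Closure: {C, D, E}.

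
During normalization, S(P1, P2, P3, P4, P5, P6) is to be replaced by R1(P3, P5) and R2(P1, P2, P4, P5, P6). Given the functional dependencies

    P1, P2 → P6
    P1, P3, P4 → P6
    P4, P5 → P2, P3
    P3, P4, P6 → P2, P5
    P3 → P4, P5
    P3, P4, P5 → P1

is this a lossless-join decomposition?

Common attributes: R1 ∩ R2 = {P5}.
No dependency enlarges {P5}, so (P5)⁺ = {P5}.
The closure contains neither all of R1 = {P3, P5} nor all of R2 = {P1, P2, P4, P5, P6}, so the common attributes are not a superkey of either fragment. The join is lossy.

No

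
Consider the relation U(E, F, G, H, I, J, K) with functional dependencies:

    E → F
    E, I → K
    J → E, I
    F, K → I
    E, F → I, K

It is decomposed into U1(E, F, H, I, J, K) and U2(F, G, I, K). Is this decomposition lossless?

No

Common attributes: U1 ∩ U2 = {F, I, K}.
No dependency enlarges {F, I, K}, so (F, I, K)⁺ = {F, I, K}.
The closure contains neither all of U1 = {E, F, H, I, J, K} nor all of U2 = {F, G, I, K}, so the common attributes are not a superkey of either fragment. The join is lossy.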